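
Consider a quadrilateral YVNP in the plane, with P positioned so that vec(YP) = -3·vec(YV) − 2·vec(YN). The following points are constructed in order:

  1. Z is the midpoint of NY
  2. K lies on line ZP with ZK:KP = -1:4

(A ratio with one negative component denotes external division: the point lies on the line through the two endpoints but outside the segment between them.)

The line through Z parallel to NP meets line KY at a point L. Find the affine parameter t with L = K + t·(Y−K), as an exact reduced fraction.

t = -1/2

Assign Y = (0, 0), V = (1, 0), N = (0, 1), P = (-3, -2) — the answer is frame-independent, so this choice is without loss of generality.
1. Z is the midpoint of NY ⇒ Z = (0, 1/2)
2. K lies on line ZP with ZK:KP = -1:4 ⇒ K = (1, 4/3)
through Z parallel to NP: direction (-3, -3); meets KY at L = (3/2, 2)
L = K + t·(Y−K) with t = -1/2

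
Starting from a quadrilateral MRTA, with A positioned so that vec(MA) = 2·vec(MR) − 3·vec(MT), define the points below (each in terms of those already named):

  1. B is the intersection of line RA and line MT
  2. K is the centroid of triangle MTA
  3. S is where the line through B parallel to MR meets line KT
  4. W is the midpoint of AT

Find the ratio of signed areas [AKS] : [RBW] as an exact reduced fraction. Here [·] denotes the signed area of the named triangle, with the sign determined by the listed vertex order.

Set M = (0, 0), R = (1, 0), T = (0, 1), A = (2, -3); any affine frame gives the same invariant.
1. B is the intersection of line RA and line MT ⇒ B = (0, 3)
2. K is the centroid of triangle MTA ⇒ K = (2/3, -2/3)
3. S is where the line through B parallel to MR meets line KT ⇒ S = (-4/5, 3)
4. W is the midpoint of AT ⇒ W = (1, -1)
2·[AKS] = -22/15, 2·[RBW] = 1
[AKS]:[RBW] = -22/15:1 = -22/15

[AKS]:[RBW] = -22/15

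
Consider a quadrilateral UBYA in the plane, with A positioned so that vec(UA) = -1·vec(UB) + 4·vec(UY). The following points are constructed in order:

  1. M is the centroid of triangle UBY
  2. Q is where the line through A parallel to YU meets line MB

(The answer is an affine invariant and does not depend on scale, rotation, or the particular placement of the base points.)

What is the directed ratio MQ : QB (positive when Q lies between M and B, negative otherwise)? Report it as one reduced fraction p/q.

Assign U = (0, 0), B = (1, 0), Y = (0, 1), A = (-1, 4) — the answer is frame-independent, so this choice is without loss of generality.
1. M is the centroid of triangle UBY ⇒ M = (1/3, 1/3)
2. Q is where the line through A parallel to YU meets line MB ⇒ Q = (-1, 1)
Q = M + t·(B−M) with t = -2, so MQ:QB = t:(1−t) = -2:3

MQ:QB = -2/3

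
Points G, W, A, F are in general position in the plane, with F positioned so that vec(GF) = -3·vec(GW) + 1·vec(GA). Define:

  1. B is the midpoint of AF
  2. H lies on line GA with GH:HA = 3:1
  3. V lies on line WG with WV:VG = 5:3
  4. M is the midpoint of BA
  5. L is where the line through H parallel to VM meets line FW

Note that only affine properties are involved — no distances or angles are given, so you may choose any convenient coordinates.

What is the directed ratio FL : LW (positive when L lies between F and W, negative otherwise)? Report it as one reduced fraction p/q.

Choose coordinates G = (0, 0), W = (1, 0), A = (0, 1), F = (-3, 1).
1. B is the midpoint of AF ⇒ B = (-3/2, 1)
2. H lies on line GA with GH:HA = 3:1 ⇒ H = (0, 3/4)
3. V lies on line WG with WV:VG = 5:3 ⇒ V = (3/8, 0)
4. M is the midpoint of BA ⇒ M = (-3/4, 1)
5. L is where the line through H parallel to VM meets line FW ⇒ L = (18/23, 5/92)
L = F + t·(W−F) with t = 87/92, so FL:LW = t:(1−t) = 87/92:5/92

FL:LW = 87/5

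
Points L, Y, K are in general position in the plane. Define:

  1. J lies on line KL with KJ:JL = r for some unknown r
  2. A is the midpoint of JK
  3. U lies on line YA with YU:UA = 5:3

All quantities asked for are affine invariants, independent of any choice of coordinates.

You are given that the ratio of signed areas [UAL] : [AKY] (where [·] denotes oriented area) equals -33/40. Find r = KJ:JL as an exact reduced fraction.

r = 5/3

Work in coordinates with L = (0, 0), Y = (1, 0), K = (0, 1).
1. With KJ:JL = r, write λ = r/(r+1) so J = K + λ·(L−K); J is affine-linear in λ
2. A is the midpoint of JK ⇒ A is an affine combination of earlier points and hence also affine-linear in λ
3. U lies on line YA with YU:UA = 5:3 ⇒ U is an affine combination of earlier points and hence also affine-linear in λ
Every point depending on J is an affine combination of J and λ-independent points, so each such coordinate is linear in λ; the λ² term in each signed area is a multiple of (L−K)×(L−K) = 0, so 2·[UAL] and 2·[AKY] are each linear in λ. Evaluating at λ=0 and λ=1:
  2·[UAL] = -3/16·λ + 3/8,   2·[AKY] = -1/2·λ
So [UAL]:[AKY] = (-3/16·λ + 3/8) / (-1/2·λ). Setting this equal to -33/40:
  -3/16·λ + 3/8 = -33/40·(-1/2·λ)  ⇒  λ = 5/8
Then r = λ/(1−λ) = (5/8)/(3/8) = 5/3. Check: with r = 5/3, J = (0, 3/8) and [UAL]:[AKY] = -33/40 as required.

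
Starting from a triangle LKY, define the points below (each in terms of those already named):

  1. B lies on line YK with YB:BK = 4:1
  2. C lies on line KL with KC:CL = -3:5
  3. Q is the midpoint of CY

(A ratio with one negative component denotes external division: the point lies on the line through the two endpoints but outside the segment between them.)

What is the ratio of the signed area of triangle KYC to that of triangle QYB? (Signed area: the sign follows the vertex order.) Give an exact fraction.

[KYC]:[QYB] = -5/2

Assign L = (0, 0), K = (1, 0), Y = (0, 1) — the answer is frame-independent, so this choice is without loss of generality.
1. B lies on line YK with YB:BK = 4:1 ⇒ B = (4/5, 1/5)
2. C lies on line KL with KC:CL = -3:5 ⇒ C = (5/2, 0)
3. Q is the midpoint of CY ⇒ Q = (5/4, 1/2)
2·[KYC] = -3/2, 2·[QYB] = 3/5
[KYC]:[QYB] = -3/2:3/5 = -5/2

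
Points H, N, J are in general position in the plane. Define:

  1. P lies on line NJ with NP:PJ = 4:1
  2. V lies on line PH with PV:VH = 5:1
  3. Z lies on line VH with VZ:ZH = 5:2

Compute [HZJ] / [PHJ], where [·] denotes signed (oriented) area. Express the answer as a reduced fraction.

Choose coordinates H = (0, 0), N = (1, 0), J = (0, 1).
1. P lies on line NJ with NP:PJ = 4:1 ⇒ P = (1/5, 4/5)
2. V lies on line PH with PV:VH = 5:1 ⇒ V = (1/30, 2/15)
3. Z lies on line VH with VZ:ZH = 5:2 ⇒ Z = (1/105, 4/105)
2·[HZJ] = 1/105, 2·[PHJ] = -1/5
[HZJ]:[PHJ] = 1/105:-1/5 = -1/21

[HZJ]:[PHJ] = -1/21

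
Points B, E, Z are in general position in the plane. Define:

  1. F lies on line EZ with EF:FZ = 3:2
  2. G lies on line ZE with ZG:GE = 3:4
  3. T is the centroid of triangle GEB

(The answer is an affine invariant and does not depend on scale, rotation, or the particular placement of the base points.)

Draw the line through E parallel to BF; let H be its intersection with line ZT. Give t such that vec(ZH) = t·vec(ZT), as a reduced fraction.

t = 105/64

Work in coordinates with B = (0, 0), E = (1, 0), Z = (0, 1).
1. F lies on line EZ with EF:FZ = 3:2 ⇒ F = (2/5, 3/5)
2. G lies on line ZE with ZG:GE = 3:4 ⇒ G = (3/7, 4/7)
3. T is the centroid of triangle GEB ⇒ T = (10/21, 4/21)
through E parallel to BF: direction (2/5, 3/5); meets ZT at H = (25/32, -21/64)
H = Z + t·(T−Z) with t = 105/64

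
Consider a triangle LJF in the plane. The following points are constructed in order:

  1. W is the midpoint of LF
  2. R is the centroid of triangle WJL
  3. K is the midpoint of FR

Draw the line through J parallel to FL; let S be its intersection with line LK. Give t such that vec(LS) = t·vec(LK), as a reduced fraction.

Assign L = (0, 0), J = (1, 0), F = (0, 1) — the answer is frame-independent, so this choice is without loss of generality.
1. W is the midpoint of LF ⇒ W = (0, 1/2)
2. R is the centroid of triangle WJL ⇒ R = (1/3, 1/6)
3. K is the midpoint of FR ⇒ K = (1/6, 7/12)
through J parallel to FL: direction (0, -1); meets LK at S = (1, 7/2)
S = L + t·(K−L) with t = 6

t = 6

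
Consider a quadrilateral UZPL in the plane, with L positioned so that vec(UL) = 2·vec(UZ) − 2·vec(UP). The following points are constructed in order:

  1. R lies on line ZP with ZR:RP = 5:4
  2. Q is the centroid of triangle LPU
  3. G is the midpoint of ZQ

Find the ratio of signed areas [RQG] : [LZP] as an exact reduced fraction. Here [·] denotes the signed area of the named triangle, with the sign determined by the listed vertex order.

[RQG]:[LZP] = 5/27

Assign U = (0, 0), Z = (1, 0), P = (0, 1), L = (2, -2) — the answer is frame-independent, so this choice is without loss of generality.
1. R lies on line ZP with ZR:RP = 5:4 ⇒ R = (4/9, 5/9)
2. Q is the centroid of triangle LPU ⇒ Q = (2/3, -1/3)
3. G is the midpoint of ZQ ⇒ G = (5/6, -1/6)
2·[RQG] = 5/27, 2·[LZP] = 1
[RQG]:[LZP] = 5/27:1 = 5/27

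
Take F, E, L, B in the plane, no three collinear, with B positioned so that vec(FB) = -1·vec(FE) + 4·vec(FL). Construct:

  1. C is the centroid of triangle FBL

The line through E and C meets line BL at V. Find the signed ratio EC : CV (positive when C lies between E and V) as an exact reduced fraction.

Assign F = (0, 0), E = (1, 0), L = (0, 1), B = (-1, 4) — the answer is frame-independent, so this choice is without loss of generality.
1. C is the centroid of triangle FBL ⇒ C = (-1/3, 5/3)
line EC meets BL at V = (-1/7, 10/7)
C = E + t·(V−E) with t = 7/6, so EC:CV = 7/6:-1/6

EC:CV = -7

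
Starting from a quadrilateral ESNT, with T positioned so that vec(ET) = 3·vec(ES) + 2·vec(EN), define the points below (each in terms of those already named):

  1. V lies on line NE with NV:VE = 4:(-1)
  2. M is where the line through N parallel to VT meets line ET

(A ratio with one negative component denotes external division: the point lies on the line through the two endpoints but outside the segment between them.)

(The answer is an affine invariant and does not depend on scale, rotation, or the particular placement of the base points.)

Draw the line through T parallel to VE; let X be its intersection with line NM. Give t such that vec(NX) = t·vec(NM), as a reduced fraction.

t = -1/3

Work in coordinates with E = (0, 0), S = (1, 0), N = (0, 1), T = (3, 2).
1. V lies on line NE with NV:VE = 4:(-1) ⇒ V = (0, -1/3)
2. M is where the line through N parallel to VT meets line ET ⇒ M = (-9, -6)
through T parallel to VE: direction (0, 1/3); meets NM at X = (3, 10/3)
X = N + t·(M−N) with t = -1/3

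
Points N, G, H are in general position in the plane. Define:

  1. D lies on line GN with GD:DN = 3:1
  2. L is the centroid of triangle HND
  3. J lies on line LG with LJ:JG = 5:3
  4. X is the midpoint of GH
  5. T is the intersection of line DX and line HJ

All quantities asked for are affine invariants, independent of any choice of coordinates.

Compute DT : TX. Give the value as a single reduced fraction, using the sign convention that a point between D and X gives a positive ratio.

DT:TX = 4

Work in coordinates with N = (0, 0), G = (1, 0), H = (0, 1).
1. D lies on line GN with GD:DN = 3:1 ⇒ D = (1/4, 0)
2. L is the centroid of triangle HND ⇒ L = (1/12, 1/3)
3. J lies on line LG with LJ:JG = 5:3 ⇒ J = (21/32, 1/8)
4. X is the midpoint of GH ⇒ X = (1/2, 1/2)
5. T is the intersection of line DX and line HJ ⇒ T = (9/20, 2/5)
T = D + t·(X−D) with t = 4/5, so DT:TX = t:(1−t) = 4/5:1/5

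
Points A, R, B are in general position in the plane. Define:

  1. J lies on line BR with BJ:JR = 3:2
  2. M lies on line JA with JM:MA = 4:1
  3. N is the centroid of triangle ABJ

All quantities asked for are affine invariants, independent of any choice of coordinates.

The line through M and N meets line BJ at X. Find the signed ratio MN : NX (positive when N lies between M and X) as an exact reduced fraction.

Choose coordinates A = (0, 0), R = (1, 0), B = (0, 1).
1. J lies on line BR with BJ:JR = 3:2 ⇒ J = (3/5, 2/5)
2. M lies on line JA with JM:MA = 4:1 ⇒ M = (3/25, 2/25)
3. N is the centroid of triangle ABJ ⇒ N = (1/5, 7/15)
line MN meets BJ at X = (9/35, 26/35)
N = M + t·(X−M) with t = 7/12, so MN:NX = 7/12:5/12

MN:NX = 7/5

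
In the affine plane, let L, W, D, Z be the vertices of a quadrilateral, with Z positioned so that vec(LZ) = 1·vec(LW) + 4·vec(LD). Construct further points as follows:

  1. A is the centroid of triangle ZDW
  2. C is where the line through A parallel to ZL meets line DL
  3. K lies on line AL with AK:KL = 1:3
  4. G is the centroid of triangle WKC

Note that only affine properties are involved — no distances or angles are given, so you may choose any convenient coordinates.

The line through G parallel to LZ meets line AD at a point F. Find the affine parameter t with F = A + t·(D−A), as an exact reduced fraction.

t = -11/24

Work in coordinates with L = (0, 0), W = (1, 0), D = (0, 1), Z = (1, 4).
1. A is the centroid of triangle ZDW ⇒ A = (2/3, 5/3)
2. C is where the line through A parallel to ZL meets line DL ⇒ C = (0, -1)
3. K lies on line AL with AK:KL = 1:3 ⇒ K = (1/2, 5/4)
4. G is the centroid of triangle WKC ⇒ G = (1/2, 1/12)
through G parallel to LZ: direction (1, 4); meets AD at F = (35/36, 71/36)
F = A + t·(D−A) with t = -11/24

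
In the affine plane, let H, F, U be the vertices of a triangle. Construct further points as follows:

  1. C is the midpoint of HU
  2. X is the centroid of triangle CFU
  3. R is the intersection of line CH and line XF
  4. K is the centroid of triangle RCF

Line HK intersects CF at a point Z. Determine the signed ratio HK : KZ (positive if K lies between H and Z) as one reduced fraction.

HK:KZ = -7

Work in coordinates with H = (0, 0), F = (1, 0), U = (0, 1).
1. C is the midpoint of HU ⇒ C = (0, 1/2)
2. X is the centroid of triangle CFU ⇒ X = (1/3, 1/2)
3. R is the intersection of line CH and line XF ⇒ R = (0, 3/4)
4. K is the centroid of triangle RCF ⇒ K = (1/3, 5/12)
line HK meets CF at Z = (2/7, 5/14)
K = H + t·(Z−H) with t = 7/6, so HK:KZ = 7/6:-1/6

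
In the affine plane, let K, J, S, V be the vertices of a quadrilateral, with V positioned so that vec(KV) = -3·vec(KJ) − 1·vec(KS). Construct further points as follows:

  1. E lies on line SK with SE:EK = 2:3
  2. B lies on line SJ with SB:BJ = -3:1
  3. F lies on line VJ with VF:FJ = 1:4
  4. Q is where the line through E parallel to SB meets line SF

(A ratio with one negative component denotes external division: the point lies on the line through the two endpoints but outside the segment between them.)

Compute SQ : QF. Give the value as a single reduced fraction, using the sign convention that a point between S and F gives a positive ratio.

Assign K = (0, 0), J = (1, 0), S = (0, 1), V = (-3, -1) — the answer is frame-independent, so this choice is without loss of generality.
1. E lies on line SK with SE:EK = 2:3 ⇒ E = (0, 3/5)
2. B lies on line SJ with SB:BJ = -3:1 ⇒ B = (3/2, -1/2)
3. F lies on line VJ with VF:FJ = 1:4 ⇒ F = (-11/5, -4/5)
4. Q is where the line through E parallel to SB meets line SF ⇒ Q = (-11/50, 41/50)
Q = S + t·(F−S) with t = 1/10, so SQ:QF = t:(1−t) = 1/10:9/10

SQ:QF = 1/9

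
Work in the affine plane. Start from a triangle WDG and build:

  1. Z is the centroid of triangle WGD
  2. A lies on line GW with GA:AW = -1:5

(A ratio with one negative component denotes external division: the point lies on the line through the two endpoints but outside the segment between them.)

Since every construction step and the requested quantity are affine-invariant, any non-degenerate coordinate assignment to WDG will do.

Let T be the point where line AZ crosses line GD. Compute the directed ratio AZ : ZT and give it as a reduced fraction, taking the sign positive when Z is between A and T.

Set W = (0, 0), D = (1, 0), G = (0, 1); any affine frame gives the same invariant.
1. Z is the centroid of triangle WGD ⇒ Z = (1/3, 1/3)
2. A lies on line GW with GA:AW = -1:5 ⇒ A = (0, 5/4)
line AZ meets GD at T = (1/7, 6/7)
Z = A + t·(T−A) with t = 7/3, so AZ:ZT = 7/3:-4/3

AZ:ZT = -7/4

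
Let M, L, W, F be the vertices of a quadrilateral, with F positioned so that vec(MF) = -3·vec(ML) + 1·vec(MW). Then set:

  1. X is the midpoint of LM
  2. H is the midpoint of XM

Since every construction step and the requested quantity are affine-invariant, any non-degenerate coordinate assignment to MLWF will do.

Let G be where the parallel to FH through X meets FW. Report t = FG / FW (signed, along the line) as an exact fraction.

t = 1/12

Work in coordinates with M = (0, 0), L = (1, 0), W = (0, 1), F = (-3, 1).
1. X is the midpoint of LM ⇒ X = (1/2, 0)
2. H is the midpoint of XM ⇒ H = (1/4, 0)
through X parallel to FH: direction (13/4, -1); meets FW at G = (-11/4, 1)
G = F + t·(W−F) with t = 1/12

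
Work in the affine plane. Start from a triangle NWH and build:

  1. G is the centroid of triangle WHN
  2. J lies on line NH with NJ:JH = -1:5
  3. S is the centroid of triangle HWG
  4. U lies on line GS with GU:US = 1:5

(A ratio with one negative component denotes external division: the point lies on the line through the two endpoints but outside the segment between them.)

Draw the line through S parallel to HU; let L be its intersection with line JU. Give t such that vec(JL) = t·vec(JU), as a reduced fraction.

t = 23/19

Assign N = (0, 0), W = (1, 0), H = (0, 1) — the answer is frame-independent, so this choice is without loss of generality.
1. G is the centroid of triangle WHN ⇒ G = (1/3, 1/3)
2. J lies on line NH with NJ:JH = -1:5 ⇒ J = (0, -1/4)
3. S is the centroid of triangle HWG ⇒ S = (4/9, 4/9)
4. U lies on line GS with GU:US = 1:5 ⇒ U = (19/54, 19/54)
through S parallel to HU: direction (19/54, -35/54); meets JU at L = (23/54, 491/1026)
L = J + t·(U−J) with t = 23/19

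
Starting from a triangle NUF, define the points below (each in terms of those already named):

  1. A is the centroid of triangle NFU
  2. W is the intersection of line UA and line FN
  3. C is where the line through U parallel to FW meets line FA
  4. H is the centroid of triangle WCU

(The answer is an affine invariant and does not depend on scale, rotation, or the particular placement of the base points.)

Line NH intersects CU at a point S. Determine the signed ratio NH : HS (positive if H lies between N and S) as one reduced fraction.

NH:HS = 2

Choose coordinates N = (0, 0), U = (1, 0), F = (0, 1).
1. A is the centroid of triangle NFU ⇒ A = (1/3, 1/3)
2. W is the intersection of line UA and line FN ⇒ W = (0, 1/2)
3. C is where the line through U parallel to FW meets line FA ⇒ C = (1, -1)
4. H is the centroid of triangle WCU ⇒ H = (2/3, -1/6)
line NH meets CU at S = (1, -1/4)
H = N + t·(S−N) with t = 2/3, so NH:HS = 2/3:1/3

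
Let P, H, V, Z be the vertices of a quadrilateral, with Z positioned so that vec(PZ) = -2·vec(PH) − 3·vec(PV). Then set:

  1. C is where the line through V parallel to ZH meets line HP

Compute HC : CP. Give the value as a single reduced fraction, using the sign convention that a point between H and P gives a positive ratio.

Set P = (0, 0), H = (1, 0), V = (0, 1), Z = (-2, -3); any affine frame gives the same invariant.
1. C is where the line through V parallel to ZH meets line HP ⇒ C = (-1, 0)
C = H + t·(P−H) with t = 2, so HC:CP = t:(1−t) = 2:-1

HC:CP = -2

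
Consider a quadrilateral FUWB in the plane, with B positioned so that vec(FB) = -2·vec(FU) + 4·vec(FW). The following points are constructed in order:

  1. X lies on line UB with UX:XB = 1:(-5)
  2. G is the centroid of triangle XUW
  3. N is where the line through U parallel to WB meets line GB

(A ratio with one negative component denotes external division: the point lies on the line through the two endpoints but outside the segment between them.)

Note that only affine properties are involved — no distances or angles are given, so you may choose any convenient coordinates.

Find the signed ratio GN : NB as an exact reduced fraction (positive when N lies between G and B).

Set F = (0, 0), U = (1, 0), W = (0, 1), B = (-2, 4); any affine frame gives the same invariant.
1. X lies on line UB with UX:XB = 1:(-5) ⇒ X = (7/4, -1)
2. G is the centroid of triangle XUW ⇒ G = (11/12, 0)
3. N is where the line through U parallel to WB meets line GB ⇒ N = (17/9, -4/3)
N = G + t·(B−G) with t = -1/3, so GN:NB = t:(1−t) = -1/3:4/3

GN:NB = -1/4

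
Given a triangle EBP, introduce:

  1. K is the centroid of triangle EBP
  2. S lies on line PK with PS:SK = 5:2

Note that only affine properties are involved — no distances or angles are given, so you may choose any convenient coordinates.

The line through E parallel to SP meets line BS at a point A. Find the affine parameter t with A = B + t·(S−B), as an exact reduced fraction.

Work in coordinates with E = (0, 0), B = (1, 0), P = (0, 1).
1. K is the centroid of triangle EBP ⇒ K = (1/3, 1/3)
2. S lies on line PK with PS:SK = 5:2 ⇒ S = (5/21, 11/21)
through E parallel to SP: direction (-5/21, 10/21); meets BS at A = (-11/21, 22/21)
A = B + t·(S−B) with t = 2

t = 2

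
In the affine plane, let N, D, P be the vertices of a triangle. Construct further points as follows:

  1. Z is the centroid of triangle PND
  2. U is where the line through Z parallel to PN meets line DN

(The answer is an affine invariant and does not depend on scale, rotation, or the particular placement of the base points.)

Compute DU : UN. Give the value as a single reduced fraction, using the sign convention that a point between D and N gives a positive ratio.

Choose coordinates N = (0, 0), D = (1, 0), P = (0, 1).
1. Z is the centroid of triangle PND ⇒ Z = (1/3, 1/3)
2. U is where the line through Z parallel to PN meets line DN ⇒ U = (1/3, 0)
U = D + t·(N−D) with t = 2/3, so DU:UN = t:(1−t) = 2/3:1/3

DU:UN = 2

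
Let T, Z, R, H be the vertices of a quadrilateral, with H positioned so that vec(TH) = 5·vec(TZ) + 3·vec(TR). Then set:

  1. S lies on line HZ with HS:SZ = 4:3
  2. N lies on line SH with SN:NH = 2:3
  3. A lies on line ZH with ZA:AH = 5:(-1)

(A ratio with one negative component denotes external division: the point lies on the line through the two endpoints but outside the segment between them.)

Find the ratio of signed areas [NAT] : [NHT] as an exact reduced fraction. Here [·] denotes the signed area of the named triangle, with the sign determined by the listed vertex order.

[NAT]:[NHT] = 83/48

Work in coordinates with T = (0, 0), Z = (1, 0), R = (0, 1), H = (5, 3).
1. S lies on line HZ with HS:SZ = 4:3 ⇒ S = (19/7, 9/7)
2. N lies on line SH with SN:NH = 2:3 ⇒ N = (127/35, 69/35)
3. A lies on line ZH with ZA:AH = 5:(-1) ⇒ A = (6, 15/4)
2·[NAT] = 249/140, 2·[NHT] = 36/35
[NAT]:[NHT] = 249/140:36/35 = 83/48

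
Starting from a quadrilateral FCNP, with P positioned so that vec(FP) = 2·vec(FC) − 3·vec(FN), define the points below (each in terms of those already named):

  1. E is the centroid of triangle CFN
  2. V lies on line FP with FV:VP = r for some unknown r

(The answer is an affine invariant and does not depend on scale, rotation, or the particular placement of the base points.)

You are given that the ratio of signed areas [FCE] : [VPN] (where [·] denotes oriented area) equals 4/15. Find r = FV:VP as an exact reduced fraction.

r = 3/5

Work in coordinates with F = (0, 0), C = (1, 0), N = (0, 1), P = (2, -3).
1. E is the centroid of triangle CFN ⇒ E = (1/3, 1/3)
2. With FV:VP = r, write λ = r/(r+1) so V = F + λ·(P−F); V is affine-linear in λ
Every point depending on V is an affine combination of V and λ-independent points, so each such coordinate is linear in λ; the λ² term in each signed area is a multiple of (P−F)×(P−F) = 0, so 2·[FCE] and 2·[VPN] are each linear in λ. Evaluating at λ=0 and λ=1:
  2·[FCE] = 1/3,   2·[VPN] = -2·λ + 2
So [FCE]:[VPN] = (1/3) / (-2·λ + 2). Setting this equal to 4/15:
  1/3 = 4/15·(-2·λ + 2)  ⇒  λ = 3/8
Then r = λ/(1−λ) = (3/8)/(5/8) = 3/5. Check: with r = 3/5, V = (3/4, -9/8) and [FCE]:[VPN] = 4/15 as required.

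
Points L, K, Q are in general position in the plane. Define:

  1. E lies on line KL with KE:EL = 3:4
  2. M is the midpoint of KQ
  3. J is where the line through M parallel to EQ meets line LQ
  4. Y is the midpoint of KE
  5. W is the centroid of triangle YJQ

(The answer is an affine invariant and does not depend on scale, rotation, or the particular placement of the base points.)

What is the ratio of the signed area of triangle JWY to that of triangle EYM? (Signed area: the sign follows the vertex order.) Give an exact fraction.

[JWY]:[EYM] = 11/12

Set L = (0, 0), K = (1, 0), Q = (0, 1); any affine frame gives the same invariant.
1. E lies on line KL with KE:EL = 3:4 ⇒ E = (4/7, 0)
2. M is the midpoint of KQ ⇒ M = (1/2, 1/2)
3. J is where the line through M parallel to EQ meets line LQ ⇒ J = (0, 11/8)
4. Y is the midpoint of KE ⇒ Y = (11/14, 0)
5. W is the centroid of triangle YJQ ⇒ W = (11/42, 19/24)
2·[JWY] = 11/112, 2·[EYM] = 3/28
[JWY]:[EYM] = 11/112:3/28 = 11/12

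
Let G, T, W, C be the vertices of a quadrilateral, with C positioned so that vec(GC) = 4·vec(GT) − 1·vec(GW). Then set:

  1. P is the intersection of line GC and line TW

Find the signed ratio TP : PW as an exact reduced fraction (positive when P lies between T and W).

Assign G = (0, 0), T = (1, 0), W = (0, 1), C = (4, -1) — the answer is frame-independent, so this choice is without loss of generality.
1. P is the intersection of line GC and line TW ⇒ P = (4/3, -1/3)
P = T + t·(W−T) with t = -1/3, so TP:PW = t:(1−t) = -1/3:4/3

TP:PW = -1/4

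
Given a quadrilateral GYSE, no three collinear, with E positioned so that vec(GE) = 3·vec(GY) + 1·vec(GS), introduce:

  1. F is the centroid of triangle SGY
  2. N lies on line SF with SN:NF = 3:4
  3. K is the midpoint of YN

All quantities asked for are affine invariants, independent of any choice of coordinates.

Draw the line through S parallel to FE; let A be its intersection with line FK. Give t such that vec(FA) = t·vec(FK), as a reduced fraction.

Assign G = (0, 0), Y = (1, 0), S = (0, 1), E = (3, 1) — the answer is frame-independent, so this choice is without loss of generality.
1. F is the centroid of triangle SGY ⇒ F = (1/3, 1/3)
2. N lies on line SF with SN:NF = 3:4 ⇒ N = (1/7, 5/7)
3. K is the midpoint of YN ⇒ K = (4/7, 5/14)
through S parallel to FE: direction (8/3, 2/3); meets FK at A = (-14/3, -1/6)
A = F + t·(K−F) with t = -21

t = -21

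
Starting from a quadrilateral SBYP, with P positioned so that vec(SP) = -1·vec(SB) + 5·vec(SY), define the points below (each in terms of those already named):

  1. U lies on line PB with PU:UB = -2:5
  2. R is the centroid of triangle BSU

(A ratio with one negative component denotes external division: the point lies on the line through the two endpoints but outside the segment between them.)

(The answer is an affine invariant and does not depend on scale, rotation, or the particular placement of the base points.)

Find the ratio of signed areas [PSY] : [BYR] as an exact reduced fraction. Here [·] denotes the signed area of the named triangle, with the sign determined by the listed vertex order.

[PSY]:[BYR] = -3/4

Set S = (0, 0), B = (1, 0), Y = (0, 1), P = (-1, 5); any affine frame gives the same invariant.
1. U lies on line PB with PU:UB = -2:5 ⇒ U = (-7/3, 25/3)
2. R is the centroid of triangle BSU ⇒ R = (-4/9, 25/9)
2·[PSY] = 1, 2·[BYR] = -4/3
[PSY]:[BYR] = 1:-4/3 = -3/4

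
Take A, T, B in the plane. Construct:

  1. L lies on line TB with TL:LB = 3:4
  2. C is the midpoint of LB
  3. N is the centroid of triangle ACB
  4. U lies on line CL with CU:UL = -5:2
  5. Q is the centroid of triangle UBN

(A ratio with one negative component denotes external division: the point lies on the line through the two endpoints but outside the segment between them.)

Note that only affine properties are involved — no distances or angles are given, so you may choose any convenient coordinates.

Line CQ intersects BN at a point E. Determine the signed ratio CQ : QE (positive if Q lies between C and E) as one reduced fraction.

CQ:QE = 1/8

Set A = (0, 0), T = (1, 0), B = (0, 1); any affine frame gives the same invariant.
1. L lies on line TB with TL:LB = 3:4 ⇒ L = (4/7, 3/7)
2. C is the midpoint of LB ⇒ C = (2/7, 5/7)
3. N is the centroid of triangle ACB ⇒ N = (2/21, 4/7)
4. U lies on line CL with CU:UL = -5:2 ⇒ U = (16/21, 5/21)
5. Q is the centroid of triangle UBN ⇒ Q = (2/7, 38/63)
line CQ meets BN at E = (2/7, -2/7)
Q = C + t·(E−C) with t = 1/9, so CQ:QE = 1/9:8/9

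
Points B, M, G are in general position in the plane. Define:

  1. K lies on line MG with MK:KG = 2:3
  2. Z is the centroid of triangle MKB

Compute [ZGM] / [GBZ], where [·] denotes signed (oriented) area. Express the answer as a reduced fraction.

[ZGM]:[GBZ] = -5/8

Choose coordinates B = (0, 0), M = (1, 0), G = (0, 1).
1. K lies on line MG with MK:KG = 2:3 ⇒ K = (3/5, 2/5)
2. Z is the centroid of triangle MKB ⇒ Z = (8/15, 2/15)
2·[ZGM] = -1/3, 2·[GBZ] = 8/15
[ZGM]:[GBZ] = -1/3:8/15 = -5/8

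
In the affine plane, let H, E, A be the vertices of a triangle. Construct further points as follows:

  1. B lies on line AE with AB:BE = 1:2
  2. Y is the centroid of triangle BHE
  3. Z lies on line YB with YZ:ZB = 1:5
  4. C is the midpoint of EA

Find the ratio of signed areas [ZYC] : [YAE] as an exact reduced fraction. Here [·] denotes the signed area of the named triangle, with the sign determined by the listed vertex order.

Assign H = (0, 0), E = (1, 0), A = (0, 1) — the answer is frame-independent, so this choice is without loss of generality.
1. B lies on line AE with AB:BE = 1:2 ⇒ B = (1/3, 2/3)
2. Y is the centroid of triangle BHE ⇒ Y = (4/9, 2/9)
3. Z lies on line YB with YZ:ZB = 1:5 ⇒ Z = (23/54, 8/27)
4. C is the midpoint of EA ⇒ C = (1/2, 1/2)
2·[ZYC] = 1/108, 2·[YAE] = -1/3
[ZYC]:[YAE] = 1/108:-1/3 = -1/36

[ZYC]:[YAE] = -1/36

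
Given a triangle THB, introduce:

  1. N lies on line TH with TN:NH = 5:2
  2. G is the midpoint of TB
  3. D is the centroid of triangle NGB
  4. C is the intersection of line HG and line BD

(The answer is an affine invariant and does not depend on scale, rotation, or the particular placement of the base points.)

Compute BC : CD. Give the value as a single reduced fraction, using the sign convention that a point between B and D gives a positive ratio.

BC:CD = -21/5

Assign T = (0, 0), H = (1, 0), B = (0, 1) — the answer is frame-independent, so this choice is without loss of generality.
1. N lies on line TH with TN:NH = 5:2 ⇒ N = (5/7, 0)
2. G is the midpoint of TB ⇒ G = (0, 1/2)
3. D is the centroid of triangle NGB ⇒ D = (5/21, 1/2)
4. C is the intersection of line HG and line BD ⇒ C = (5/16, 11/32)
C = B + t·(D−B) with t = 21/16, so BC:CD = t:(1−t) = 21/16:-5/16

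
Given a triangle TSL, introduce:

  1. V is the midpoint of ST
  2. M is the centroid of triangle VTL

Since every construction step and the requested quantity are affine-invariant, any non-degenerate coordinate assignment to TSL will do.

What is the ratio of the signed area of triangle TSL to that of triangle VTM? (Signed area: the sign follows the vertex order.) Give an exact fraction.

[TSL]:[VTM] = -6

Assign T = (0, 0), S = (1, 0), L = (0, 1) — the answer is frame-independent, so this choice is without loss of generality.
1. V is the midpoint of ST ⇒ V = (1/2, 0)
2. M is the centroid of triangle VTL ⇒ M = (1/6, 1/3)
2·[TSL] = 1, 2·[VTM] = -1/6
[TSL]:[VTM] = 1:-1/6 = -6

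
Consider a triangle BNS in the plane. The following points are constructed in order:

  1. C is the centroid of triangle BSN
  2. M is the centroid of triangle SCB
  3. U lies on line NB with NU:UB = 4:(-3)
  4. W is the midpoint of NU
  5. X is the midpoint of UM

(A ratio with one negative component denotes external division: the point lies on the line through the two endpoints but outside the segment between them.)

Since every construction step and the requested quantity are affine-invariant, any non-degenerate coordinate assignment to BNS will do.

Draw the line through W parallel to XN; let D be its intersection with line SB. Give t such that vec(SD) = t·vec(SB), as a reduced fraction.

t = 12/11

Set B = (0, 0), N = (1, 0), S = (0, 1); any affine frame gives the same invariant.
1. C is the centroid of triangle BSN ⇒ C = (1/3, 1/3)
2. M is the centroid of triangle SCB ⇒ M = (1/9, 4/9)
3. U lies on line NB with NU:UB = 4:(-3) ⇒ U = (-3, 0)
4. W is the midpoint of NU ⇒ W = (-1, 0)
5. X is the midpoint of UM ⇒ X = (-13/9, 2/9)
through W parallel to XN: direction (22/9, -2/9); meets SB at D = (0, -1/11)
D = S + t·(B−S) with t = 12/11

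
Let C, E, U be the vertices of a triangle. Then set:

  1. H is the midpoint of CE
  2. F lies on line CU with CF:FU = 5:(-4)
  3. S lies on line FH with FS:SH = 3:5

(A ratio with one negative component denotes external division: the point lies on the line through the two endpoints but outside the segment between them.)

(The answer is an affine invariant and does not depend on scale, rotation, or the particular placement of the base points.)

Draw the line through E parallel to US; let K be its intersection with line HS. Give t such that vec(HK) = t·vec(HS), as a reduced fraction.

Assign C = (0, 0), E = (1, 0), U = (0, 1) — the answer is frame-independent, so this choice is without loss of generality.
1. H is the midpoint of CE ⇒ H = (1/2, 0)
2. F lies on line CU with CF:FU = 5:(-4) ⇒ F = (0, 5)
3. S lies on line FH with FS:SH = 3:5 ⇒ S = (3/16, 25/8)
through E parallel to US: direction (3/16, 17/8); meets HS at K = (49/64, -85/32)
K = H + t·(S−H) with t = -17/20

t = -17/20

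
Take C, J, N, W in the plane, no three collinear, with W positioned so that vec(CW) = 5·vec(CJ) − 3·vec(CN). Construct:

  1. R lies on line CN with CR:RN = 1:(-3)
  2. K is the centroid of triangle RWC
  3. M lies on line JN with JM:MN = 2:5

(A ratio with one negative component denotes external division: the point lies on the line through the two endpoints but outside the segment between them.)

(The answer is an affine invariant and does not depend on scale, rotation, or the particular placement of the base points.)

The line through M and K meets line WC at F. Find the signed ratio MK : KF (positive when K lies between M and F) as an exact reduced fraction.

MK:KF = -37/7

Set C = (0, 0), J = (1, 0), N = (0, 1), W = (5, -3); any affine frame gives the same invariant.
1. R lies on line CN with CR:RN = 1:(-3) ⇒ R = (0, -1/2)
2. K is the centroid of triangle RWC ⇒ K = (5/3, -7/6)
3. M lies on line JN with JM:MN = 2:5 ⇒ M = (5/7, 2/7)
line MK meets WC at F = (55/37, -33/37)
K = M + t·(F−M) with t = 37/30, so MK:KF = 37/30:-7/30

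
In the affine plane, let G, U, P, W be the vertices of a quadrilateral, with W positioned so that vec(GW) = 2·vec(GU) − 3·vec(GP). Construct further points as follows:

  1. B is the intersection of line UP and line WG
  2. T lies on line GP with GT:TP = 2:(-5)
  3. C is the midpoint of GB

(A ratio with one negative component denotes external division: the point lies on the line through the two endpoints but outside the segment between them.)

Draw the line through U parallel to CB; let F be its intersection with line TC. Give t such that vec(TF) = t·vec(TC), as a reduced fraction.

Choose coordinates G = (0, 0), U = (1, 0), P = (0, 1), W = (2, -3).
1. B is the intersection of line UP and line WG ⇒ B = (-2, 3)
2. T lies on line GP with GT:TP = 2:(-5) ⇒ T = (0, -2/3)
3. C is the midpoint of GB ⇒ C = (-1, 3/2)
through U parallel to CB: direction (-1, 3/2); meets TC at F = (-13/4, 51/8)
F = T + t·(C−T) with t = 13/4

t = 13/4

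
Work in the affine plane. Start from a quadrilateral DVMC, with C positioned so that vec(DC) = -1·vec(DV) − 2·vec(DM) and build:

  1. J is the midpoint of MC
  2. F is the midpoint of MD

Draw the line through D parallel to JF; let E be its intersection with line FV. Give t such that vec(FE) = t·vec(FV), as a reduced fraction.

Choose coordinates D = (0, 0), V = (1, 0), M = (0, 1), C = (-1, -2).
1. J is the midpoint of MC ⇒ J = (-1/2, -1/2)
2. F is the midpoint of MD ⇒ F = (0, 1/2)
through D parallel to JF: direction (1/2, 1); meets FV at E = (1/5, 2/5)
E = F + t·(V−F) with t = 1/5

t = 1/5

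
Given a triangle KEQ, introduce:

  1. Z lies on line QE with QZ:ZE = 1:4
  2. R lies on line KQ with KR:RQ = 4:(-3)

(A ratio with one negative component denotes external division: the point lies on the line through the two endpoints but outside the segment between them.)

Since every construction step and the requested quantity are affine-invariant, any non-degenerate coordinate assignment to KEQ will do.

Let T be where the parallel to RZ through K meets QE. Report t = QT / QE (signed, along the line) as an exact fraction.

Assign K = (0, 0), E = (1, 0), Q = (0, 1) — the answer is frame-independent, so this choice is without loss of generality.
1. Z lies on line QE with QZ:ZE = 1:4 ⇒ Z = (1/5, 4/5)
2. R lies on line KQ with KR:RQ = 4:(-3) ⇒ R = (0, 4)
through K parallel to RZ: direction (1/5, -16/5); meets QE at T = (-1/15, 16/15)
T = Q + t·(E−Q) with t = -1/15

t = -1/15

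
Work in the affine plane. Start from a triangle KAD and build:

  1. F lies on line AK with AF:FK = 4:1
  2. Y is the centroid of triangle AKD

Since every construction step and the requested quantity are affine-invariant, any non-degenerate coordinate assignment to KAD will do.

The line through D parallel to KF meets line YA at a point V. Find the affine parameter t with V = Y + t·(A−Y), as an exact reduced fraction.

t = -2

Assign K = (0, 0), A = (1, 0), D = (0, 1) — the answer is frame-independent, so this choice is without loss of generality.
1. F lies on line AK with AF:FK = 4:1 ⇒ F = (1/5, 0)
2. Y is the centroid of triangle AKD ⇒ Y = (1/3, 1/3)
through D parallel to KF: direction (1/5, 0); meets YA at V = (-1, 1)
V = Y + t·(A−Y) with t = -2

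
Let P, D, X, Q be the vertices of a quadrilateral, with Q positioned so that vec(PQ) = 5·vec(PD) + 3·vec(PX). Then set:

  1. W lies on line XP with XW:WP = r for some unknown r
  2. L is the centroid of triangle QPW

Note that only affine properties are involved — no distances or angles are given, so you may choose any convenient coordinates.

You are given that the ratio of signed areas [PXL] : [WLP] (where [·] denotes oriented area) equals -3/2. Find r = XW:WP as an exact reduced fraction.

Work in coordinates with P = (0, 0), D = (1, 0), X = (0, 1), Q = (5, 3).
1. With XW:WP = r, write λ = r/(r+1) so W = X + λ·(P−X); W is affine-linear in λ
2. L is the centroid of triangle QPW ⇒ L is an affine combination of earlier points and hence also affine-linear in λ
Every point depending on W is an affine combination of W and λ-independent points, so each such coordinate is linear in λ; the λ² term in each signed area is a multiple of (P−X)×(P−X) = 0, so 2·[PXL] and 2·[WLP] are each linear in λ. Evaluating at λ=0 and λ=1:
  2·[PXL] = -5/3,   2·[WLP] = 5/3·λ − 5/3
So [PXL]:[WLP] = (-5/3) / (5/3·λ − 5/3). Setting this equal to -3/2:
  -5/3 = -3/2·(5/3·λ − 5/3)  ⇒  λ = 5/3
Then r = λ/(1−λ) = (5/3)/(-2/3) = -5/2. Check: with r = -5/2, W = (0, -2/3) and [PXL]:[WLP] = -3/2 as required.

r = -5/2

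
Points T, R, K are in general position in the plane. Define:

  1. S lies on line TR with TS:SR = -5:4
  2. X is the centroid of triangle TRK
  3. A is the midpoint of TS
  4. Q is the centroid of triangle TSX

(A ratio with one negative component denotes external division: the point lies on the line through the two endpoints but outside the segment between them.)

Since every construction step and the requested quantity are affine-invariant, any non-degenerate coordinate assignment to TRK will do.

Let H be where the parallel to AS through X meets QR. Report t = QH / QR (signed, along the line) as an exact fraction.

t = -2

Work in coordinates with T = (0, 0), R = (1, 0), K = (0, 1).
1. S lies on line TR with TS:SR = -5:4 ⇒ S = (5, 0)
2. X is the centroid of triangle TRK ⇒ X = (1/3, 1/3)
3. A is the midpoint of TS ⇒ A = (5/2, 0)
4. Q is the centroid of triangle TSX ⇒ Q = (16/9, 1/9)
through X parallel to AS: direction (5/2, 0); meets QR at H = (10/3, 1/3)
H = Q + t·(R−Q) with t = -2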